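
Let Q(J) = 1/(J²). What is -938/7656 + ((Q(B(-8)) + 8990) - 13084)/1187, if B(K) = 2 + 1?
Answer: -48684329/13631508 ≈ -3.5715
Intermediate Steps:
B(K) = 3
Q(J) = J⁻²
-938/7656 + ((Q(B(-8)) + 8990) - 13084)/1187 = -938/7656 + ((3⁻² + 8990) - 13084)/1187 = -938*1/7656 + ((⅑ + 8990) - 13084)*(1/1187) = -469/3828 + (80911/9 - 13084)*(1/1187) = -469/3828 - 36845/9*1/1187 = -469/3828 - 36845/10683 = -48684329/13631508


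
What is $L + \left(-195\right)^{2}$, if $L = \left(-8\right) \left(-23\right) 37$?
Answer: $44833$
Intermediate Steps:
$L = 6808$ ($L = 184 \cdot 37 = 6808$)
$L + \left(-195\right)^{2} = 6808 + \left(-195\right)^{2} = 6808 + 38025 = 44833$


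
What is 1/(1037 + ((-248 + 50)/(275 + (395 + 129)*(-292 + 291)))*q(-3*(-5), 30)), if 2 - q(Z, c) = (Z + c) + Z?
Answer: 83/82243 ≈ 0.0010092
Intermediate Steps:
q(Z, c) = 2 - c - 2*Z (q(Z, c) = 2 - ((Z + c) + Z) = 2 - (c + 2*Z) = 2 + (-c - 2*Z) = 2 - c - 2*Z)
1/(1037 + ((-248 + 50)/(275 + (395 + 129)*(-292 + 291)))*q(-3*(-5), 30)) = 1/(1037 + ((-248 + 50)/(275 + (395 + 129)*(-292 + 291)))*(2 - 1*30 - (-6)*(-5))) = 1/(1037 + (-198/(275 + 524*(-1)))*(2 - 30 - 2*15)) = 1/(1037 + (-198/(275 - 524))*(2 - 30 - 30)) = 1/(1037 - 198/(-249)*(-58)) = 1/(1037 - 198*(-1/249)*(-58)) = 1/(1037 + (66/83)*(-58)) = 1/(1037 - 3828/83) = 1/(82243/83) = 83/82243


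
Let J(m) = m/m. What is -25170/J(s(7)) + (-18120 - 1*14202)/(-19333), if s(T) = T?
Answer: -486579288/19333 ≈ -25168.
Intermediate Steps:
J(m) = 1
-25170/J(s(7)) + (-18120 - 1*14202)/(-19333) = -25170/1 + (-18120 - 1*14202)/(-19333) = -25170*1 + (-18120 - 14202)*(-1/19333) = -25170 - 32322*(-1/19333) = -25170 + 32322/19333 = -486579288/19333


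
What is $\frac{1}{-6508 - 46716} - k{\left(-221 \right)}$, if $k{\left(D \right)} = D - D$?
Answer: $- \frac{1}{53224} \approx -1.8789 \cdot 10^{-5}$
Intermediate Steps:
$k{\left(D \right)} = 0$
$\frac{1}{-6508 - 46716} - k{\left(-221 \right)} = \frac{1}{-6508 - 46716} - 0 = \frac{1}{-53224} + 0 = - \frac{1}{53224} + 0 = - \frac{1}{53224}$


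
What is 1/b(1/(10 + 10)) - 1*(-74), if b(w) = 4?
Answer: 297/4 ≈ 74.250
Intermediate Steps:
1/b(1/(10 + 10)) - 1*(-74) = 1/4 - 1*(-74) = ¼ + 74 = 297/4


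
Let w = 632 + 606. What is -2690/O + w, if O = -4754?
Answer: 2944071/2377 ≈ 1238.6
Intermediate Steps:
w = 1238
-2690/O + w = -2690/(-4754) + 1238 = -2690*(-1/4754) + 1238 = 1345/2377 + 1238 = 2944071/2377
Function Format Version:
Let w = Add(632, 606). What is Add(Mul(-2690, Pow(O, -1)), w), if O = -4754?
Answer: Rational(2944071, 2377) ≈ 1238.6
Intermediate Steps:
w = 1238
Add(Mul(-2690, Pow(O, -1)), w) = Add(Mul(-2690, Pow(-4754, -1)), 1238) = Add(Mul(-2690, Rational(-1, 4754)), 1238) = Add(Rational(1345, 2377), 1238) = Rational(2944071, 2377)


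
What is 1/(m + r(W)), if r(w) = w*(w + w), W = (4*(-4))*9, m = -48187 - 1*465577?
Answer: -1/472292 ≈ -2.1173e-6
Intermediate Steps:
m = -513764 (m = -48187 - 465577 = -513764)
W = -144 (W = -16*9 = -144)
r(w) = 2*w² (r(w) = w*(2*w) = 2*w²)
1/(m + r(W)) = 1/(-513764 + 2*(-144)²) = 1/(-513764 + 2*20736) = 1/(-513764 + 41472) = 1/(-472292) = -1/472292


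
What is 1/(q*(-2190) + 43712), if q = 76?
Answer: -1/122728 ≈ -8.1481e-6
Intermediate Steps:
1/(q*(-2190) + 43712) = 1/(76*(-2190) + 43712) = 1/(-166440 + 43712) = 1/(-122728) = -1/122728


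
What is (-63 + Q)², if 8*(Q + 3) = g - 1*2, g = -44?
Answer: 82369/16 ≈ 5148.1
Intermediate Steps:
Q = -35/4 (Q = -3 + (-44 - 1*2)/8 = -3 + (-44 - 2)/8 = -3 + (⅛)*(-46) = -3 - 23/4 = -35/4 ≈ -8.7500)
(-63 + Q)² = (-63 - 35/4)² = (-287/4)² = 82369/16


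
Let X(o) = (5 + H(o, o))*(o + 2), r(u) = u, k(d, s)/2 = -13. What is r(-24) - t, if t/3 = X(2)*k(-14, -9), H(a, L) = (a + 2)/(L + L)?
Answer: 1848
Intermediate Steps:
k(d, s) = -26 (k(d, s) = 2*(-13) = -26)
H(a, L) = (2 + a)/(2*L) (H(a, L) = (2 + a)/((2*L)) = (2 + a)*(1/(2*L)) = (2 + a)/(2*L))
X(o) = (2 + o)*(5 + (2 + o)/(2*o)) (X(o) = (5 + (2 + o)/(2*o))*(o + 2) = (5 + (2 + o)/(2*o))*(2 + o) = (2 + o)*(5 + (2 + o)/(2*o)))
t = -1872 (t = 3*((12 + 2/2 + (11/2)*2)*(-26)) = 3*((12 + 2*(½) + 11)*(-26)) = 3*((12 + 1 + 11)*(-26)) = 3*(24*(-26)) = 3*(-624) = -1872)
r(-24) - t = -24 - 1*(-1872) = -24 + 1872 = 1848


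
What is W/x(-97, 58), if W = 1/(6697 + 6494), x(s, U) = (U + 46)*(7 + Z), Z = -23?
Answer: -1/21949824 ≈ -4.5558e-8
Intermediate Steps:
x(s, U) = -736 - 16*U (x(s, U) = (U + 46)*(7 - 23) = (46 + U)*(-16) = -736 - 16*U)
W = 1/13191 ≈ 7.5809e-5
W/x(-97, 58) = 1/(13191*(-736 - 16*58)) = 1/(13191*(-736 - 928)) = (1/13191)/(-1664) = (1/13191)*(-1/1664) = -1/21949824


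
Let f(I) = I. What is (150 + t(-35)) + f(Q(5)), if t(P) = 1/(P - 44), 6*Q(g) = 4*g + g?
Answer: 73069/474 ≈ 154.15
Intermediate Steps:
Q(g) = 5*g/6 (Q(g) = (4*g + g)/6 = (5*g)/6 = 5*g/6)
t(P) = 1/(-44 + P)
(150 + t(-35)) + f(Q(5)) = (150 + 1/(-44 - 35)) + (⅚)*5 = (150 + 1/(-79)) + 25/6 = (150 - 1/79) + 25/6 = 11849/79 + 25/6 = 73069/474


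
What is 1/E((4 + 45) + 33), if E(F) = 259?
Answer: 1/259 ≈ 0.0038610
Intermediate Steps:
1/E((4 + 45) + 33) = 1/259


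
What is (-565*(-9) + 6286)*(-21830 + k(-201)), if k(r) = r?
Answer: -250514501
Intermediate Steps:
(-565*(-9) + 6286)*(-21830 + k(-201)) = (-565*(-9) + 6286)*(-21830 - 201) = (5085 + 6286)*(-22031) = 11371*(-22031) = -250514501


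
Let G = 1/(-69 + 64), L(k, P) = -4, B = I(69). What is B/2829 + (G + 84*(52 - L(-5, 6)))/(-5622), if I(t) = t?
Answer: -936169/1152510 ≈ -0.81229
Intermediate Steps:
B = 69
G = -⅕ (G = 1/(-5) = -⅕ ≈ -0.20000)
B/2829 + (G + 84*(52 - L(-5, 6)))/(-5622) = 69/2829 + (-⅕ + 84*(52 - 1*(-4)))/(-5622) = 69*(1/2829) + (-⅕ + 84*(52 + 4))*(-1/5622) = 1/41 + (-⅕ + 84*56)*(-1/5622) = 1/41 + (-⅕ + 4704)*(-1/5622) = 1/41 + (23519/5)*(-1/5622) = 1/41 - 23519/28110 = -936169/1152510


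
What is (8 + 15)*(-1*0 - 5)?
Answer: -115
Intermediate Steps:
(8 + 15)*(-1*0 - 5) = 23*(0 - 5) = 23*(-5) = -115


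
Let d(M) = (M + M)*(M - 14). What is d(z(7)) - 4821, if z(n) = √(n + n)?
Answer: -4793 - 28*√14 ≈ -4897.8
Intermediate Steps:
z(n) = √2*√n (z(n) = √(2*n) = √2*√n)
d(M) = 2*M*(-14 + M) (d(M) = (2*M)*(-14 + M) = 2*M*(-14 + M))
d(z(7)) - 4821 = 2*(√2*√7)*(-14 + √2*√7) - 4821 = 2*√14*(-14 + √14) - 4821 = -4821 + 2*√14*(-14 + √14)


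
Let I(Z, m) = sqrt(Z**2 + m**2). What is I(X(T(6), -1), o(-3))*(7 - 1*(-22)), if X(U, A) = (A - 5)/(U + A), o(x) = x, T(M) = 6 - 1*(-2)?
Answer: 87*sqrt(53)/7 ≈ 90.481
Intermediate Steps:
T(M) = 8 (T(M) = 6 + 2 = 8)
X(U, A) = (-5 + A)/(A + U)
I(X(T(6), -1), o(-3))*(7 - 1*(-22)) = sqrt(((-5 - 1)/(-1 + 8))**2 + (-3)**2)*(7 - 1*(-22)) = sqrt((-6/7)**2 + 9)*(7 + 22) = sqrt(((1/7)*(-6))**2 + 9)*29 = sqrt((-6/7)**2 + 9)*29 = sqrt(36/49 + 9)*29 = sqrt(477/49)*29 = (3*sqrt(53)/7)*29 = 87*sqrt(53)/7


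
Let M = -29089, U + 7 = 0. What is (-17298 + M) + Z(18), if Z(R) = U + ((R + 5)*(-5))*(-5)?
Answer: -45819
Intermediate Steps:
U = -7 (U = -7 + 0 = -7)
Z(R) = 118 + 25*R (Z(R) = -7 + ((R + 5)*(-5))*(-5) = -7 + ((5 + R)*(-5))*(-5) = -7 + (-25 - 5*R)*(-5) = -7 + (125 + 25*R) = 118 + 25*R)
(-17298 + M) + Z(18) = (-17298 - 29089) + (118 + 25*18) = -46387 + (118 + 450) = -46387 + 568 = -45819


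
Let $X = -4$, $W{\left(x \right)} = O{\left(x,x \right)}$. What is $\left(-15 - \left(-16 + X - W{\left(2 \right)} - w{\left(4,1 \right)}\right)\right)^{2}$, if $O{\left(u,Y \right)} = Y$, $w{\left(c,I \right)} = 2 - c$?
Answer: $25$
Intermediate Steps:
$W{\left(x \right)} = x$
$\left(-15 - \left(-16 + X - W{\left(2 \right)} - w{\left(4,1 \right)}\right)\right)^{2} = \left(-15 + \left(\left(\left(\left(2 - 4\right) - -4\right) + 2\right) + 16\right)\right)^{2} = \left(-15 + \left(\left(\left(\left(2 - 4\right) + 4\right) + 2\right) + 16\right)\right)^{2} = \left(-15 + \left(\left(\left(-2 + 4\right) + 2\right) + 16\right)\right)^{2} = \left(-15 + \left(\left(2 + 2\right) + 16\right)\right)^{2} = \left(-15 + \left(4 + 16\right)\right)^{2} = \left(-15 + 20\right)^{2} = 5^{2} = 25$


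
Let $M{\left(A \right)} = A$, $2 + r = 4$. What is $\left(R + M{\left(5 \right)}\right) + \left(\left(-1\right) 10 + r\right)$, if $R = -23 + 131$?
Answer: $105$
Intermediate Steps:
$r = 2$ ($r = -2 + 4 = 2$)
$R = 108$
$\left(R + M{\left(5 \right)}\right) + \left(\left(-1\right) 10 + r\right) = \left(108 + 5\right) + \left(\left(-1\right) 10 + 2\right) = 113 + \left(-10 + 2\right) = 113 - 8 = 105$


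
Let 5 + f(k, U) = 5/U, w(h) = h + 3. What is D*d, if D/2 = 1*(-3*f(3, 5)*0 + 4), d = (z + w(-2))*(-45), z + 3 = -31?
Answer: 11880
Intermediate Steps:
z = -34 (z = -3 - 31 = -34)
w(h) = 3 + h
f(k, U) = -5 + 5/U
d = 1485 (d = (-34 + (3 - 2))*(-45) = (-34 + 1)*(-45) = -33*(-45) = 1485)
D = 8 (D = 2*(1*(-3*(-5 + 5/5)*0 + 4)) = 2*(1*(-3*(-5 + 5*(⅕))*0 + 4)) = 2*(1*(-3*(-5 + 1)*0 + 4)) = 2*(1*(-3*(-4)*0 + 4)) = 2*(1*(12*0 + 4)) = 2*(1*(0 + 4)) = 2*(1*4) = 2*4 = 8)
D*d = 8*1485 = 11880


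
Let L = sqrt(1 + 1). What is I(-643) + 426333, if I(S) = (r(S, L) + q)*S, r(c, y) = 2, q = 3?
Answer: 423118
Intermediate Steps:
L = sqrt(2) ≈ 1.4142
I(S) = 5*S (I(S) = (2 + 3)*S = 5*S)
I(-643) + 426333 = 5*(-643) + 426333 = -3215 + 426333 = 423118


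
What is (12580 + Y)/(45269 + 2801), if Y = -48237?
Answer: -35657/48070 ≈ -0.74177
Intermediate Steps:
(12580 + Y)/(45269 + 2801) = (12580 - 48237)/(45269 + 2801) = -35657/48070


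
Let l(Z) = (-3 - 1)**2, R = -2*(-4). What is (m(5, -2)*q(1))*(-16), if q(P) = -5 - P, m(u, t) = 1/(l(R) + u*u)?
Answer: 96/41 ≈ 2.3415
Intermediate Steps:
R = 8
l(Z) = 16 (l(Z) = (-4)**2 = 16)
m(u, t) = 1/(16 + u**2) (m(u, t) = 1/(16 + u*u) = 1/(16 + u**2))
(m(5, -2)*q(1))*(-16) = ((-5 - 1*1)/(16 + 5**2))*(-16) = ((-5 - 1)/(16 + 25))*(-16) = (-6/41)*(-16) = ((1/41)*(-6))*(-16) = -6/41*(-16) = 96/41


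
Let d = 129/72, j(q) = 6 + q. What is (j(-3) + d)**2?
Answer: 13225/576 ≈ 22.960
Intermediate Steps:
d = 43/24 (d = 129*(1/72) = 43/24 ≈ 1.7917)
(j(-3) + d)**2 = ((6 - 3) + 43/24)**2 = (3 + 43/24)**2 = (115/24)**2 = 13225/576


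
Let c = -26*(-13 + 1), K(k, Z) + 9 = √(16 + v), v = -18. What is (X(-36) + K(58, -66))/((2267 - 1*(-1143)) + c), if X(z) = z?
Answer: -45/3722 + I*√2/3722 ≈ -0.01209 + 0.00037996*I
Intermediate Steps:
K(k, Z) = -9 + I*√2 (K(k, Z) = -9 + √(16 - 18) = -9 + √(-2) = -9 + I*√2)
c = 312 (c = -26*(-12) = 312)
(X(-36) + K(58, -66))/((2267 - 1*(-1143)) + c) = (-36 + (-9 + I*√2))/((2267 - 1*(-1143)) + 312) = (-45 + I*√2)/((2267 + 1143) + 312) = (-45 + I*√2)/(3410 + 312) = (-45 + I*√2)/3722 = (-45 + I*√2)*(1/3722) = -45/3722 + I*√2/3722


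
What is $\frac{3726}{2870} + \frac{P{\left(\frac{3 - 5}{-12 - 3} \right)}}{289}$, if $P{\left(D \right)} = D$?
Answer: $\frac{323159}{248829} \approx 1.2987$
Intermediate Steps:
$\frac{3726}{2870} + \frac{P{\left(\frac{3 - 5}{-12 - 3} \right)}}{289} = \frac{3726}{2870} + \frac{\left(3 - 5\right) \frac{1}{-12 - 3}}{289} = 3726 \cdot \frac{1}{2870} + - \frac{2}{-15} \cdot \frac{1}{289} = \frac{1863}{1435} + \left(-2\right) \left(- \frac{1}{15}\right) \frac{1}{289} = \frac{1863}{1435} + \frac{2}{15} \cdot \frac{1}{289} = \frac{1863}{1435} + \frac{2}{4335} = \frac{323159}{248829}$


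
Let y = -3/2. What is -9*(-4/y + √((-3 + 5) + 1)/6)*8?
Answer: -192 - 12*√3 ≈ -212.78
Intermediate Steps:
y = -3/2 (y = -3*½ = -3/2 ≈ -1.5000)
-9*(-4/y + √((-3 + 5) + 1)/6)*8 = -9*(-4/(-3/2) + √((-3 + 5) + 1)/6)*8 = -9*(-4*(-⅔) + √(2 + 1)*(⅙))*8 = -9*(8/3 + √3*(⅙))*8 = -9*(8/3 + √3/6)*8 = (-24 - 3*√3/2)*8 = -192 - 12*√3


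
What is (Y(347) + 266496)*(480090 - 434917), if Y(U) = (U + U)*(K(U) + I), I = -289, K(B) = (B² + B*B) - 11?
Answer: 7552292635924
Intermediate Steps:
K(B) = -11 + 2*B² (K(B) = (B² + B²) - 11 = 2*B² - 11 = -11 + 2*B²)
Y(U) = 2*U*(-300 + 2*U²) (Y(U) = (U + U)*((-11 + 2*U²) - 289) = (2*U)*(-300 + 2*U²) = 2*U*(-300 + 2*U²))
(Y(347) + 266496)*(480090 - 434917) = (4*347*(-150 + 347²) + 266496)*(480090 - 434917) = (4*347*(-150 + 120409) + 266496)*45173 = (4*347*120259 + 266496)*45173 = (166919492 + 266496)*45173 = 167185988*45173 = 7552292635924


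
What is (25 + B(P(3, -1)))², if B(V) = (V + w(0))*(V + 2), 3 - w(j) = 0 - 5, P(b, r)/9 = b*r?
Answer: 250000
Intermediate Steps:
P(b, r) = 9*b*r (P(b, r) = 9*(b*r) = 9*b*r)
w(j) = 8 (w(j) = 3 - (0 - 5) = 3 - 1*(-5) = 3 + 5 = 8)
B(V) = (2 + V)*(8 + V) (B(V) = (V + 8)*(V + 2) = (8 + V)*(2 + V) = (2 + V)*(8 + V))
(25 + B(P(3, -1)))² = (25 + (16 + (9*3*(-1))² + 10*(9*3*(-1))))² = (25 + (16 + (-27)² + 10*(-27)))² = (25 + (16 + 729 - 270))² = (25 + 475)² = 500² = 250000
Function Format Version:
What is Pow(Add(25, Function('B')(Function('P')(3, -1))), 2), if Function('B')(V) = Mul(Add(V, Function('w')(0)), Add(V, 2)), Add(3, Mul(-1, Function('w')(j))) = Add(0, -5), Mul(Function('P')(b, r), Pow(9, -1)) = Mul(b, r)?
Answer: 250000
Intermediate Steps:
Function('P')(b, r) = Mul(9, b, r) (Function('P')(b, r) = Mul(9, Mul(b, r)) = Mul(9, b, r))
Function('w')(j) = 8 (Function('w')(j) = Add(3, Mul(-1, Add(0, -5))) = Add(3, Mul(-1, -5)) = Add(3, 5) = 8)
Function('B')(V) = Mul(Add(2, V), Add(8, V)) (Function('B')(V) = Mul(Add(V, 8), Add(V, 2)) = Mul(Add(8, V), Add(2, V)) = Mul(Add(2, V), Add(8, V)))
Pow(Add(25, Function('B')(Function('P')(3, -1))), 2) = Pow(Add(25, Add(16, Pow(Mul(9, 3, -1), 2), Mul(10, Mul(9, 3, -1)))), 2) = Pow(Add(25, Add(16, Pow(-27, 2), Mul(10, -27))), 2) = Pow(Add(25, Add(16, 729, -270)), 2) = Pow(Add(25, 475), 2) = Pow(500, 2) = 250000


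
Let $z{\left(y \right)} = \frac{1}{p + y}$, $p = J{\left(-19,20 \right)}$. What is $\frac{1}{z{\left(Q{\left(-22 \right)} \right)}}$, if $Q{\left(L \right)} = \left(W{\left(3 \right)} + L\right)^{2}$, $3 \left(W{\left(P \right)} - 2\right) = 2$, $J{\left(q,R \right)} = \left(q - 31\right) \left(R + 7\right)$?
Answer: $- \frac{8786}{9} \approx -976.22$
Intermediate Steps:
$J{\left(q,R \right)} = \left(-31 + q\right) \left(7 + R\right)$
$W{\left(P \right)} = \frac{8}{3}$ ($W{\left(P \right)} = 2 + \frac{1}{3} \cdot 2 = 2 + \frac{2}{3} = \frac{8}{3}$)
$p = -1350$ ($p = -217 - 620 + 7 \left(-19\right) + 20 \left(-19\right) = -217 - 620 - 133 - 380 = -1350$)
$Q{\left(L \right)} = \left(\frac{8}{3} + L\right)^{2}$
$z{\left(y \right)} = \frac{1}{-1350 + y}$
$\frac{1}{z{\left(Q{\left(-22 \right)} \right)}} = \frac{1}{\frac{1}{-1350 + \frac{\left(8 + 3 \left(-22\right)\right)^{2}}{9}}} = \frac{1}{\frac{1}{-1350 + \frac{\left(8 - 66\right)^{2}}{9}}} = \frac{1}{\frac{1}{-1350 + \frac{\left(-58\right)^{2}}{9}}} = \frac{1}{\frac{1}{-1350 + \frac{1}{9} \cdot 3364}} = \frac{1}{\frac{1}{-1350 + \frac{3364}{9}}} = \frac{1}{\frac{1}{- \frac{8786}{9}}} = \frac{1}{- \frac{9}{8786}} = - \frac{8786}{9}$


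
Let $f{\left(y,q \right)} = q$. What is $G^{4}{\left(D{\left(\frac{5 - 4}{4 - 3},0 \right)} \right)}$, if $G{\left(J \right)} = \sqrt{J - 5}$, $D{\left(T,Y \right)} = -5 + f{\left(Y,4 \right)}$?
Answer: $36$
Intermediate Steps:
$D{\left(T,Y \right)} = -1$ ($D{\left(T,Y \right)} = -5 + 4 = -1$)
$G{\left(J \right)} = \sqrt{-5 + J}$
$G^{4}{\left(D{\left(\frac{5 - 4}{4 - 3},0 \right)} \right)} = \left(\sqrt{-5 - 1}\right)^{4} = \left(\sqrt{-6}\right)^{4} = \left(i \sqrt{6}\right)^{4} = 36$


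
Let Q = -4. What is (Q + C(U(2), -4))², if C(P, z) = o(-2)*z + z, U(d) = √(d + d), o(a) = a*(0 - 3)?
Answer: 1024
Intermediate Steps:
o(a) = -3*a (o(a) = a*(-3) = -3*a)
U(d) = √2*√d (U(d) = √(2*d) = √2*√d)
C(P, z) = 7*z (C(P, z) = (-3*(-2))*z + z = 6*z + z = 7*z)
(Q + C(U(2), -4))² = (-4 + 7*(-4))² = (-4 - 28)² = (-32)² = 1024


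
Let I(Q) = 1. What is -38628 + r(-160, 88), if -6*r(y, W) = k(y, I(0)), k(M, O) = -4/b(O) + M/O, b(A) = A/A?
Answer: -115802/3 ≈ -38601.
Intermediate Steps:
b(A) = 1
k(M, O) = -4 + M/O (k(M, O) = -4/1 + M/O = -4*1 + M/O = -4 + M/O)
r(y, W) = 2/3 - y/6 (r(y, W) = -(-4 + y/1)/6 = -(-4 + y*1)/6 = -(-4 + y)/6 = 2/3 - y/6)
-38628 + r(-160, 88) = -38628 + (2/3 - 1/6*(-160)) = -38628 + (2/3 + 80/3) = -38628 + 82/3 = -115802/3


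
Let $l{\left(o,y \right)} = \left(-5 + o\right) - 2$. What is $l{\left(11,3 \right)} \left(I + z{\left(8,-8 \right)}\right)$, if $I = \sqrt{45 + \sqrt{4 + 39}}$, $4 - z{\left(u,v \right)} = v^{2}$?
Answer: $-240 + 4 \sqrt{45 + \sqrt{43}} \approx -211.28$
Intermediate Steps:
$z{\left(u,v \right)} = 4 - v^{2}$
$I = \sqrt{45 + \sqrt{43}} \approx 7.1804$
$l{\left(o,y \right)} = -7 + o$
$l{\left(11,3 \right)} \left(I + z{\left(8,-8 \right)}\right) = \left(-7 + 11\right) \left(\sqrt{45 + \sqrt{43}} + \left(4 - \left(-8\right)^{2}\right)\right) = 4 \left(\sqrt{45 + \sqrt{43}} + \left(4 - 64\right)\right) = 4 \left(\sqrt{45 + \sqrt{43}} - 60\right) = 4 \left(-60 + \sqrt{45 + \sqrt{43}}\right) = -240 + 4 \sqrt{45 + \sqrt{43}}$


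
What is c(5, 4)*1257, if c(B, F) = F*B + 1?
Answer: 26397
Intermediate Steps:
c(B, F) = 1 + B*F (c(B, F) = B*F + 1 = 1 + B*F)
c(5, 4)*1257 = (1 + 5*4)*1257 = (1 + 20)*1257 = 21*1257 = 26397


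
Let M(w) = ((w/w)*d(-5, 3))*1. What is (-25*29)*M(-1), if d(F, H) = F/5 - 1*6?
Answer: 5075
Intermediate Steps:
d(F, H) = -6 + F/5 (d(F, H) = F*(⅕) - 6 = F/5 - 6 = -6 + F/5)
M(w) = -7 (M(w) = ((w/w)*(-6 + (⅕)*(-5)))*1 = (1*(-6 - 1))*1 = (1*(-7))*1 = -7*1 = -7)
(-25*29)*M(-1) = -25*29*(-7) = -725*(-7) = 5075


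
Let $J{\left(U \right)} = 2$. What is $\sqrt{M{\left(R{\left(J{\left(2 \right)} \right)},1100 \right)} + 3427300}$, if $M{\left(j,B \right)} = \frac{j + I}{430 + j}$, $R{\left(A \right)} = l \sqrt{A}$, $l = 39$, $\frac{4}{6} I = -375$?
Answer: $\frac{\sqrt{5894953750 + 534658956 \sqrt{2}}}{2 \sqrt{430 + 39 \sqrt{2}}} \approx 1851.3$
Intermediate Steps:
$I = - \frac{1125}{2}$ ($I = \frac{3}{2} \left(-375\right) = - \frac{1125}{2} \approx -562.5$)
$R{\left(A \right)} = 39 \sqrt{A}$
$M{\left(j,B \right)} = \frac{- \frac{1125}{2} + j}{430 + j}$ ($M{\left(j,B \right)} = \frac{j - \frac{1125}{2}}{430 + j} = \frac{- \frac{1125}{2} + j}{430 + j}$)
$\sqrt{M{\left(R{\left(J{\left(2 \right)} \right)},1100 \right)} + 3427300} = \sqrt{\frac{- \frac{1125}{2} + 39 \sqrt{2}}{430 + 39 \sqrt{2}} + 3427300} = \sqrt{3427300 + \frac{- \frac{1125}{2} + 39 \sqrt{2}}{430 + 39 \sqrt{2}}}$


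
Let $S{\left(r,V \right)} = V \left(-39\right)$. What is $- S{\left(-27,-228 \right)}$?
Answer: $-8892$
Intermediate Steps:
$S{\left(r,V \right)} = - 39 V$
$- S{\left(-27,-228 \right)} = - \left(-39\right) \left(-228\right) = \left(-1\right) 8892 = -8892$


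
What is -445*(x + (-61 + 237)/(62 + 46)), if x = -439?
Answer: 5255005/27 ≈ 1.9463e+5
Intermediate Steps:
-445*(x + (-61 + 237)/(62 + 46)) = -445*(-439 + (-61 + 237)/(62 + 46)) = -445*(-439 + 176/108) = -445*(-439 + 176*(1/108)) = -445*(-439 + 44/27) = -445*(-11809/27) = 5255005/27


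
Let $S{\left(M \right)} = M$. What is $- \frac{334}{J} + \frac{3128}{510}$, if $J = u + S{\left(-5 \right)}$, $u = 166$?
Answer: $\frac{9802}{2415} \approx 4.0588$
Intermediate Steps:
$J = 161$ ($J = 166 - 5 = 161$)
$- \frac{334}{J} + \frac{3128}{510} = - \frac{334}{161} + \frac{3128}{510} = \left(-334\right) \frac{1}{161} + 3128 \cdot \frac{1}{510} = - \frac{334}{161} + \frac{92}{15} = \frac{9802}{2415}$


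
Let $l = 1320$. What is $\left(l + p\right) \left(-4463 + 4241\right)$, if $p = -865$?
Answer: $-101010$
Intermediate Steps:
$\left(l + p\right) \left(-4463 + 4241\right) = \left(1320 - 865\right) \left(-4463 + 4241\right) = 455 \left(-222\right) = -101010$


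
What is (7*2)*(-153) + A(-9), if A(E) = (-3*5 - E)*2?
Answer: -2154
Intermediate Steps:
A(E) = -30 - 2*E (A(E) = (-15 - E)*2 = -30 - 2*E)
(7*2)*(-153) + A(-9) = (7*2)*(-153) + (-30 - 2*(-9)) = 14*(-153) + (-30 + 18) = -2142 - 12 = -2154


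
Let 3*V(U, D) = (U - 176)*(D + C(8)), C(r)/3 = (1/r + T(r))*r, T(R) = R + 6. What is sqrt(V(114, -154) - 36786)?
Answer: 2*I*sqrt(91371)/3 ≈ 201.52*I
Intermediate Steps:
T(R) = 6 + R
C(r) = 3*r*(6 + r + 1/r) (C(r) = 3*((1/r + (6 + r))*r) = 3*((6 + r + 1/r)*r) = 3*(r*(6 + r + 1/r)) = 3*r*(6 + r + 1/r))
V(U, D) = (-176 + U)*(339 + D)/3 (V(U, D) = ((U - 176)*(D + (3 + 3*8*(6 + 8))))/3 = ((-176 + U)*(D + (3 + 3*8*14)))/3 = ((-176 + U)*(D + (3 + 336)))/3 = ((-176 + U)*(D + 339))/3 = ((-176 + U)*(339 + D))/3 = (-176 + U)*(339 + D)/3)
sqrt(V(114, -154) - 36786) = sqrt((-19888 + 113*114 - 176/3*(-154) + (1/3)*(-154)*114) - 36786) = sqrt((-19888 + 12882 + 27104/3 - 5852) - 36786) = sqrt(-11470/3 - 36786) = sqrt(-121828/3) = 2*I*sqrt(91371)/3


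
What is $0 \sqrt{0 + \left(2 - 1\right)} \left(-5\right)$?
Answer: $0$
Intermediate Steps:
$0 \sqrt{0 + \left(2 - 1\right)} \left(-5\right) = 0 \sqrt{0 + 1} \left(-5\right) = 0 \sqrt{1} \left(-5\right) = 0 \cdot 1 \left(-5\right) = 0 \left(-5\right) = 0$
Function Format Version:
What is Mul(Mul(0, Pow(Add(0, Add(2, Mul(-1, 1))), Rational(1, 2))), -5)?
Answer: 0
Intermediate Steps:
Mul(Mul(0, Pow(Add(0, Add(2, Mul(-1, 1))), Rational(1, 2))), -5) = Mul(Mul(0, Pow(Add(0, Add(2, -1)), Rational(1, 2))), -5) = Mul(Mul(0, Pow(Add(0, 1), Rational(1, 2))), -5) = Mul(Mul(0, Pow(1, Rational(1, 2))), -5) = Mul(Mul(0, 1), -5) = Mul(0, -5) = 0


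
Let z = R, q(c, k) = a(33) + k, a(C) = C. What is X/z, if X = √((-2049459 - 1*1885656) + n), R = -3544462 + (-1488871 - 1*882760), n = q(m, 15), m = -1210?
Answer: -I*√3935067/5916093 ≈ -0.00033531*I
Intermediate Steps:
q(c, k) = 33 + k
n = 48 (n = 33 + 15 = 48)
R = -5916093 (R = -3544462 + (-1488871 - 882760) = -3544462 - 2371631 = -5916093)
X = I*√3935067 (X = √((-2049459 - 1*1885656) + 48) = √((-2049459 - 1885656) + 48) = √(-3935115 + 48) = √(-3935067) = I*√3935067 ≈ 1983.7*I)
z = -5916093
X/z = (I*√3935067)/(-5916093) = (I*√3935067)*(-1/5916093) = -I*√3935067/5916093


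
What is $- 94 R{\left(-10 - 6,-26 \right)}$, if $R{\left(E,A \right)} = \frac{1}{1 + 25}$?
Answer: $- \frac{47}{13} \approx -3.6154$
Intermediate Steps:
$R{\left(E,A \right)} = \frac{1}{26}$
$- 94 R{\left(-10 - 6,-26 \right)} = \left(-94\right) \frac{1}{26} = - \frac{47}{13}$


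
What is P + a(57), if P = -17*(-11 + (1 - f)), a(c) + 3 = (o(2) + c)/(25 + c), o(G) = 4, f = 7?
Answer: 23513/82 ≈ 286.74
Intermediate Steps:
a(c) = -3 + (4 + c)/(25 + c)
P = 289 (P = -17*(-11 + (1 - 1*7)) = -17*(-11 + (1 - 7)) = -17*(-11 - 6) = -17*(-17) = 289)
P + a(57) = 289 + (-71 - 2*57)/(25 + 57) = 289 + (-71 - 114)/82 = 289 + (1/82)*(-185) = 289 - 185/82 = 23513/82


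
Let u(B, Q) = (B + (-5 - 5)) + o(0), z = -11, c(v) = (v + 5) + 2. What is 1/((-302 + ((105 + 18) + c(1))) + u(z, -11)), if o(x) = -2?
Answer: -1/194 ≈ -0.0051546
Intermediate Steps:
c(v) = 7 + v (c(v) = (5 + v) + 2 = 7 + v)
u(B, Q) = -12 + B (u(B, Q) = (B + (-5 - 5)) - 2 = (B - 10) - 2 = (-10 + B) - 2 = -12 + B)
1/((-302 + ((105 + 18) + c(1))) + u(z, -11)) = 1/((-302 + ((105 + 18) + (7 + 1))) + (-12 - 11)) = 1/((-302 + (123 + 8)) - 23) = 1/((-302 + 131) - 23) = 1/(-171 - 23) = 1/(-194) = -1/194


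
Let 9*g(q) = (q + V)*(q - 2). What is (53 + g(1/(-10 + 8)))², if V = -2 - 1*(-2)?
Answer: 3659569/1296 ≈ 2823.7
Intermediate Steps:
V = 0 (V = -2 + 2 = 0)
g(q) = q*(-2 + q)/9 (g(q) = ((q + 0)*(q - 2))/9 = (q*(-2 + q))/9 = q*(-2 + q)/9)
(53 + g(1/(-10 + 8)))² = (53 + (-2 + 1/(-10 + 8))/(9*(-10 + 8)))² = (53 + (⅑)*(-2 + 1/(-2))/(-2))² = (53 + (⅑)*(-½)*(-2 - ½))² = (53 + (⅑)*(-½)*(-5/2))² = (53 + 5/36)² = (1913/36)² = 3659569/1296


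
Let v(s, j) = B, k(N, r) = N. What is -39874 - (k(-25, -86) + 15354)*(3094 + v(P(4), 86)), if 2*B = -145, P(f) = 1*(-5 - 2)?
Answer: -92712895/2 ≈ -4.6356e+7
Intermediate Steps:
P(f) = -7 (P(f) = 1*(-7) = -7)
B = -145/2 (B = (½)*(-145) = -145/2 ≈ -72.500)
v(s, j) = -145/2
-39874 - (k(-25, -86) + 15354)*(3094 + v(P(4), 86)) = -39874 - (-25 + 15354)*(3094 - 145/2) = -39874 - 15329*6043/2 = -39874 - 1*92633147/2 = -39874 - 92633147/2 = -92712895/2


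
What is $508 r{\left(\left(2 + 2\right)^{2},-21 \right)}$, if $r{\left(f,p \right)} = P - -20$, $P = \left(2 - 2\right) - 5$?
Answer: $7620$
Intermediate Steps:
$P = -5$ ($P = 0 - 5 = -5$)
$r{\left(f,p \right)} = 15$ ($r{\left(f,p \right)} = -5 - -20 = -5 + 20 = 15$)
$508 r{\left(\left(2 + 2\right)^{2},-21 \right)} = 508 \cdot 15 = 7620$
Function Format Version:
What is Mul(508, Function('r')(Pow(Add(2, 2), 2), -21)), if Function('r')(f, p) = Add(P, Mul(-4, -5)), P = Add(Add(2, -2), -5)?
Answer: 7620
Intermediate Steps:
P = -5 (P = Add(0, -5) = -5)
Function('r')(f, p) = 15 (Function('r')(f, p) = Add(-5, Mul(-4, -5)) = Add(-5, 20) = 15)
Mul(508, Function('r')(Pow(Add(2, 2), 2), -21)) = Mul(508, 15) = 7620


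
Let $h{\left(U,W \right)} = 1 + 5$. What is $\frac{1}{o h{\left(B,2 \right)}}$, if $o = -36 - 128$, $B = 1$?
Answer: $- \frac{1}{984} \approx -0.0010163$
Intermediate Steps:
$h{\left(U,W \right)} = 6$
$o = -164$
$\frac{1}{o h{\left(B,2 \right)}} = \frac{1}{\left(-164\right) 6} = \frac{1}{-984} = - \frac{1}{984}$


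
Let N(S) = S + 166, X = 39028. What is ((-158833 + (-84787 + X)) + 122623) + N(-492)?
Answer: -82295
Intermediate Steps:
N(S) = 166 + S
((-158833 + (-84787 + X)) + 122623) + N(-492) = ((-158833 + (-84787 + 39028)) + 122623) + (166 - 492) = ((-158833 - 45759) + 122623) - 326 = (-204592 + 122623) - 326 = -81969 - 326 = -82295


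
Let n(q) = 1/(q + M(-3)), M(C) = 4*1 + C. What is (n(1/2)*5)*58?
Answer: 580/3 ≈ 193.33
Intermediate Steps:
M(C) = 4 + C
n(q) = 1/(1 + q) (n(q) = 1/(q + (4 - 3)) = 1/(q + 1) = 1/(1 + q))
(n(1/2)*5)*58 = (5/(1 + 1/2))*58 = (5/(1 + ½))*58 = (5/(3/2))*58 = ((⅔)*5)*58 = (10/3)*58 = 580/3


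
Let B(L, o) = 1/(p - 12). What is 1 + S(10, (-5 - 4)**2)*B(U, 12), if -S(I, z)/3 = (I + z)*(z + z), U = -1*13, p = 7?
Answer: 44231/5 ≈ 8846.2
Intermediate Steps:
U = -13
B(L, o) = -1/5 (B(L, o) = 1/(7 - 12) = 1/(-5) = -1/5)
S(I, z) = -6*z*(I + z) (S(I, z) = -3*(I + z)*(z + z) = -3*(I + z)*2*z = -6*z*(I + z))
1 + S(10, (-5 - 4)**2)*B(U, 12) = 1 - 6*(-5 - 4)**2*(10 + (-5 - 4)**2)*(-1/5) = 1 - 6*(-9)**2*(10 + (-9)**2)*(-1/5) = 1 - 6*81*(10 + 81)*(-1/5) = 1 - 6*81*91*(-1/5) = 1 - 44226*(-1/5) = 1 + 44226/5 = 44231/5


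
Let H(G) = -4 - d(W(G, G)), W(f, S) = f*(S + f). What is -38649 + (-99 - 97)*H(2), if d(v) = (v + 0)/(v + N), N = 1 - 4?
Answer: -187757/5 ≈ -37551.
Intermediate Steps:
N = -3
d(v) = v/(-3 + v) (d(v) = (v + 0)/(v - 3) = v/(-3 + v))
H(G) = -4 - 2*G²/(-3 + 2*G²) (H(G) = -4 - G*(G + G)/(-3 + G*(G + G)) = -4 - G*(2*G)/(-3 + G*(2*G)) = -4 - 2*G²/(-3 + 2*G²))
-38649 + (-99 - 97)*H(2) = -38649 + (-99 - 97)*(2*(6 - 5*2²)/(-3 + 2*2²)) = -38649 - 392*(6 - 5*4)/(-3 + 2*4) = -38649 - 392*(6 - 20)/(-3 + 8) = -38649 - 392*(-14)/5 = -38649 - 196*(-28/5) = -38649 + 5488/5 = -187757/5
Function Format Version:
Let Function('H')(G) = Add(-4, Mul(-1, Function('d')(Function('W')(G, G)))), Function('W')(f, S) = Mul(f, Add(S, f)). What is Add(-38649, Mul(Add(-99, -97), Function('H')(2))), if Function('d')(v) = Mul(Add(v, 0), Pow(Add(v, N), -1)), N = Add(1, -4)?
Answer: Rational(-187757, 5) ≈ -37551.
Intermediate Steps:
N = -3
Function('d')(v) = Mul(v, Pow(Add(-3, v), -1)) (Function('d')(v) = Mul(Add(v, 0), Pow(Add(v, -3), -1)) = Mul(v, Pow(Add(-3, v), -1)))
Function('H')(G) = Add(-4, Mul(-2, Pow(G, 2), Pow(Add(-3, Mul(2, Pow(G, 2))), -1))) (Function('H')(G) = Add(-4, Mul(-1, Mul(Mul(G, Add(G, G)), Pow(Add(-3, Mul(G, Add(G, G))), -1)))) = Add(-4, Mul(-1, Mul(Mul(G, Mul(2, G)), Pow(Add(-3, Mul(G, Mul(2, G))), -1)))) = Add(-4, Mul(-1, Mul(Mul(2, Pow(G, 2)), Pow(Add(-3, Mul(2, Pow(G, 2))), -1)))) = Add(-4, Mul(-1, Mul(2, Pow(G, 2), Pow(Add(-3, Mul(2, Pow(G, 2))), -1)))) = Add(-4, Mul(-2, Pow(G, 2), Pow(Add(-3, Mul(2, Pow(G, 2))), -1))))
Add(-38649, Mul(Add(-99, -97), Function('H')(2))) = Add(-38649, Mul(Add(-99, -97), Mul(2, Pow(Add(-3, Mul(2, Pow(2, 2))), -1), Add(6, Mul(-5, Pow(2, 2)))))) = Add(-38649, Mul(-196, Mul(2, Pow(Add(-3, Mul(2, 4)), -1), Add(6, Mul(-5, 4))))) = Add(-38649, Mul(-196, Mul(2, Pow(Add(-3, 8), -1), Add(6, -20)))) = Add(-38649, Mul(-196, Mul(2, Pow(5, -1), -14))) = Add(-38649, Mul(-196, Mul(2, Rational(1, 5), -14))) = Add(-38649, Mul(-196, Rational(-28, 5))) = Add(-38649, Rational(5488, 5)) = Rational(-187757, 5)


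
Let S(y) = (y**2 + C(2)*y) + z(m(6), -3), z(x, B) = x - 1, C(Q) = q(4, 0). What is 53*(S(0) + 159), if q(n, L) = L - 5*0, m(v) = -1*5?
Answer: 8109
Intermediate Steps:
m(v) = -5
q(n, L) = L (q(n, L) = L + 0 = L)
C(Q) = 0
z(x, B) = -1 + x
S(y) = -6 + y**2 (S(y) = (y**2 + 0*y) + (-1 - 5) = (y**2 + 0) - 6 = y**2 - 6 = -6 + y**2)
53*(S(0) + 159) = 53*((-6 + 0**2) + 159) = 53*((-6 + 0) + 159) = 53*(-6 + 159) = 53*153 = 8109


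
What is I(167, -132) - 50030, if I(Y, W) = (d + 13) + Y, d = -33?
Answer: -49883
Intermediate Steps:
I(Y, W) = -20 + Y (I(Y, W) = (-33 + 13) + Y = -20 + Y)
I(167, -132) - 50030 = (-20 + 167) - 50030 = 147 - 50030 = -49883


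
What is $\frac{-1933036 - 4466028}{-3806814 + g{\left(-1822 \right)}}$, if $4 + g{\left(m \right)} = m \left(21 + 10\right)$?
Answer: $\frac{228538}{137975} \approx 1.6564$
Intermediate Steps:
$g{\left(m \right)} = -4 + 31 m$ ($g{\left(m \right)} = -4 + m \left(21 + 10\right) = -4 + m 31 = -4 + 31 m$)
$\frac{-1933036 - 4466028}{-3806814 + g{\left(-1822 \right)}} = \frac{-1933036 - 4466028}{-3806814 + \left(-4 + 31 \left(-1822\right)\right)} = - \frac{6399064}{-3806814 - 56486} = - \frac{6399064}{-3863300} = \left(-6399064\right) \left(- \frac{1}{3863300}\right) = \frac{228538}{137975}$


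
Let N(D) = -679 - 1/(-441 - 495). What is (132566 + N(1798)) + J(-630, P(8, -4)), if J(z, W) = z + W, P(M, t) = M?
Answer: 122864041/936 ≈ 1.3127e+5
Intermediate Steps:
J(z, W) = W + z
N(D) = -635543/936 (N(D) = -679 - 1/(-936) = -679 - 1*(-1/936) = -679 + 1/936 = -635543/936)
(132566 + N(1798)) + J(-630, P(8, -4)) = (132566 - 635543/936) + (8 - 630) = 123446233/936 - 622 = 122864041/936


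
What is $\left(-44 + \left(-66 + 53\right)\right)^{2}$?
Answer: $3249$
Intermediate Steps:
$\left(-44 + \left(-66 + 53\right)\right)^{2} = \left(-44 - 13\right)^{2} = \left(-57\right)^{2} = 3249$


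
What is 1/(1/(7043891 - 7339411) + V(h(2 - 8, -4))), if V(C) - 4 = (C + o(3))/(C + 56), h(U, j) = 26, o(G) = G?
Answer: 12116320/52750279 ≈ 0.22969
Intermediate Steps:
V(C) = 4 + (3 + C)/(56 + C) (V(C) = 4 + (C + 3)/(C + 56) = 4 + (3 + C)/(56 + C))
1/(1/(7043891 - 7339411) + V(h(2 - 8, -4))) = 1/(1/(7043891 - 7339411) + (227 + 5*26)/(56 + 26)) = 1/(1/(-295520) + (227 + 130)/82) = 1/(-1/295520 + (1/82)*357) = 1/(-1/295520 + 357/82) = 1/(52750279/12116320) = 12116320/52750279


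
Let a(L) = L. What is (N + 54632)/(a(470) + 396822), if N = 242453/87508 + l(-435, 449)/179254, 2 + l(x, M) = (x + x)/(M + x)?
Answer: 2999533933526455/21811949229494704 ≈ 0.13752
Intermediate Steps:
l(x, M) = -2 + 2*x/(M + x) (l(x, M) = -2 + (x + x)/(M + x) = -2 + (2*x)/(M + x) = -2 + 2*x/(M + x))
N = 152092699671/54901556612 (N = 242453/87508 - 2*449/(449 - 435)/179254 = 242453*(1/87508) - 2*449/14*(1/179254) = 242453/87508 - 2*449*1/14*(1/179254) = 242453/87508 - 449/7*1/179254 = 242453/87508 - 449/1254778 = 152092699671/54901556612 ≈ 2.7703)
(N + 54632)/(a(470) + 396822) = (152092699671/54901556612 + 54632)/(470 + 396822) = (2999533933526455/54901556612)/397292 = (2999533933526455/54901556612)*(1/397292) = 2999533933526455/21811949229494704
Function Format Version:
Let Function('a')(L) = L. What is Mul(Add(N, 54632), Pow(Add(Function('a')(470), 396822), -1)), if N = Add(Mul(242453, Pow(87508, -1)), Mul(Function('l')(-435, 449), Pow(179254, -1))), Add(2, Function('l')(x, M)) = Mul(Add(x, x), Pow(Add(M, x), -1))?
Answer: Rational(2999533933526455, 21811949229494704) ≈ 0.13752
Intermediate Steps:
Function('l')(x, M) = Add(-2, Mul(2, x, Pow(Add(M, x), -1))) (Function('l')(x, M) = Add(-2, Mul(Add(x, x), Pow(Add(M, x), -1))) = Add(-2, Mul(Mul(2, x), Pow(Add(M, x), -1))) = Add(-2, Mul(2, x, Pow(Add(M, x), -1))))
N = Rational(152092699671, 54901556612) (N = Add(Mul(242453, Pow(87508, -1)), Mul(Mul(-2, 449, Pow(Add(449, -435), -1)), Pow(179254, -1))) = Add(Mul(242453, Rational(1, 87508)), Mul(Mul(-2, 449, Pow(14, -1)), Rational(1, 179254))) = Add(Rational(242453, 87508), Mul(Mul(-2, 449, Rational(1, 14)), Rational(1, 179254))) = Add(Rational(242453, 87508), Mul(Rational(-449, 7), Rational(1, 179254))) = Add(Rational(242453, 87508), Rational(-449, 1254778)) = Rational(152092699671, 54901556612) ≈ 2.7703)
Mul(Add(N, 54632), Pow(Add(Function('a')(470), 396822), -1)) = Mul(Add(Rational(152092699671, 54901556612), 54632), Pow(Add(470, 396822), -1)) = Mul(Rational(2999533933526455, 54901556612), Pow(397292, -1)) = Mul(Rational(2999533933526455, 54901556612), Rational(1, 397292)) = Rational(2999533933526455, 21811949229494704)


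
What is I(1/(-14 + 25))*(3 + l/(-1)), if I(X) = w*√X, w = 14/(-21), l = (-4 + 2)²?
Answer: 2*√11/33 ≈ 0.20101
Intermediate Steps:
l = 4 (l = (-2)² = 4)
w = -⅔ (w = 14*(-1/21) = -⅔ ≈ -0.66667)
I(X) = -2*√X/3
I(1/(-14 + 25))*(3 + l/(-1)) = (-2/(3*√(-14 + 25)))*(3 + 4/(-1)) = (-2*√11/11/3)*(3 - 1*4) = (-2*√11/33)*(3 - 4) = -2*√11/33*(-1) = 2*√11/33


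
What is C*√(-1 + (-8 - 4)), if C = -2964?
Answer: -2964*I*√13 ≈ -10687.0*I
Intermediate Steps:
C*√(-1 + (-8 - 4)) = -2964*√(-1 + (-8 - 4)) = -2964*√(-1 - 12) = -2964*I*√13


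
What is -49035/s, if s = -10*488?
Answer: 9807/976 ≈ 10.048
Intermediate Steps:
s = -4880
-49035/s = -49035/(-4880) = -49035*(-1/4880) = 9807/976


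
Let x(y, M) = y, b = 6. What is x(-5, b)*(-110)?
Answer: 550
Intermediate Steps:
x(-5, b)*(-110) = -5*(-110) = 550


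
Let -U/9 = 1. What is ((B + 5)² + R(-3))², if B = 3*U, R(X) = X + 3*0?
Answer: 231361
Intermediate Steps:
U = -9 (U = -9*1 = -9)
R(X) = X (R(X) = X + 0 = X)
B = -27 (B = 3*(-9) = -27)
((B + 5)² + R(-3))² = ((-27 + 5)² - 3)² = ((-22)² - 3)² = (484 - 3)² = 481² = 231361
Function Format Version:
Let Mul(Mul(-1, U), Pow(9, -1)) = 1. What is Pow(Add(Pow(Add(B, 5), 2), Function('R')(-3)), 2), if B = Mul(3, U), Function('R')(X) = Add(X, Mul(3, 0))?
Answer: 231361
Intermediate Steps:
U = -9 (U = Mul(-9, 1) = -9)
Function('R')(X) = X (Function('R')(X) = Add(X, 0) = X)
B = -27 (B = Mul(3, -9) = -27)
Pow(Add(Pow(Add(B, 5), 2), Function('R')(-3)), 2) = Pow(Add(Pow(Add(-27, 5), 2), -3), 2) = Pow(Add(Pow(-22, 2), -3), 2) = Pow(Add(484, -3), 2) = Pow(481, 2) = 231361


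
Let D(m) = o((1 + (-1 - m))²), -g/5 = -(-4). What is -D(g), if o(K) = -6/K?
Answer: 3/200 ≈ 0.015000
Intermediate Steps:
g = -20 (g = -(-5)*(-4*1) = -(-5)*(-4) = -5*4 = -20)
D(m) = -6/m² (D(m) = -6/(1 + (-1 - m))² = -6/m²)
-D(g) = -(-6)/(-20)² = -(-6)/400 = -1*(-3/200) = 3/200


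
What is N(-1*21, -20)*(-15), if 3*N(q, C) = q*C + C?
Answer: -2000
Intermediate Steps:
N(q, C) = C/3 + C*q/3 (N(q, C) = (q*C + C)/3 = (C*q + C)/3 = (C + C*q)/3 = C/3 + C*q/3)
N(-1*21, -20)*(-15) = ((⅓)*(-20)*(1 - 1*21))*(-15) = ((⅓)*(-20)*(1 - 21))*(-15) = ((⅓)*(-20)*(-20))*(-15) = (400/3)*(-15) = -2000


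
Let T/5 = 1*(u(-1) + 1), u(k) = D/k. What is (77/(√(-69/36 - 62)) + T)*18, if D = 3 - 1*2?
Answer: -2772*I*√2301/767 ≈ -173.36*I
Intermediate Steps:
D = 1 (D = 3 - 2 = 1)
u(k) = 1/k
T = 0 (T = 5*(1*(1/(-1) + 1)) = 5*(1*(-1 + 1)) = 5*(1*0) = 5*0 = 0)
(77/(√(-69/36 - 62)) + T)*18 = (77/(√(-69/36 - 62)) + 0)*18 = (77/(√(-69*1/36 - 62)) + 0)*18 = (77/(√(-23/12 - 62)) + 0)*18 = (77/(√(-767/12)) + 0)*18 = (77/((I*√2301/6)) + 0)*18 = (77*(-2*I*√2301/767) + 0)*18 = (-154*I*√2301/767 + 0)*18 = -154*I*√2301/767*18 = -2772*I*√2301/767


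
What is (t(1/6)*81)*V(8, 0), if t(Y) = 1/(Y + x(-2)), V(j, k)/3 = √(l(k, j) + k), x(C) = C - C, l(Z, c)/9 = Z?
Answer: 0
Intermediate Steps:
l(Z, c) = 9*Z
x(C) = 0
V(j, k) = 3*√10*√k (V(j, k) = 3*√(9*k + k) = 3*√(10*k) = 3*(√10*√k) = 3*√10*√k)
t(Y) = 1/Y (t(Y) = 1/(Y + 0) = 1/Y)
(t(1/6)*81)*V(8, 0) = (81/1/6)*(3*√10*√0) = (81/(⅙))*(3*√10*0) = (6*81)*0 = 486*0 = 0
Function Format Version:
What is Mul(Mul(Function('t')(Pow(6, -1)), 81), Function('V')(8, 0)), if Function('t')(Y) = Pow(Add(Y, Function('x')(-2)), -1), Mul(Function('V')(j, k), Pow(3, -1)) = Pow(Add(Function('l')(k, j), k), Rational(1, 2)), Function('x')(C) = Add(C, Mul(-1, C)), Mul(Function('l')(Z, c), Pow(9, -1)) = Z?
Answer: 0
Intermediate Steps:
Function('l')(Z, c) = Mul(9, Z)
Function('x')(C) = 0
Function('V')(j, k) = Mul(3, Pow(10, Rational(1, 2)), Pow(k, Rational(1, 2))) (Function('V')(j, k) = Mul(3, Pow(Add(Mul(9, k), k), Rational(1, 2))) = Mul(3, Pow(Mul(10, k), Rational(1, 2))) = Mul(3, Mul(Pow(10, Rational(1, 2)), Pow(k, Rational(1, 2)))) = Mul(3, Pow(10, Rational(1, 2)), Pow(k, Rational(1, 2))))
Function('t')(Y) = Pow(Y, -1) (Function('t')(Y) = Pow(Add(Y, 0), -1) = Pow(Y, -1))
Mul(Mul(Function('t')(Pow(6, -1)), 81), Function('V')(8, 0)) = Mul(Mul(Pow(Pow(6, -1), -1), 81), Mul(3, Pow(10, Rational(1, 2)), Pow(0, Rational(1, 2)))) = Mul(Mul(Pow(Rational(1, 6), -1), 81), Mul(3, Pow(10, Rational(1, 2)), 0)) = Mul(Mul(6, 81), 0) = Mul(486, 0) = 0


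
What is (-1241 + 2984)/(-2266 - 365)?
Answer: -581/877 ≈ -0.66249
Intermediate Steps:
(-1241 + 2984)/(-2266 - 365) = 1743/(-2631) = 1743*(-1/2631) = -581/877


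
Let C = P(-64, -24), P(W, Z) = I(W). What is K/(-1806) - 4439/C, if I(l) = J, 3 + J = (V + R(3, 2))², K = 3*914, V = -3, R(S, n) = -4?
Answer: -59007/602 ≈ -98.018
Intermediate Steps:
K = 2742
J = 46 (J = -3 + (-3 - 4)² = -3 + (-7)² = -3 + 49 = 46)
I(l) = 46
P(W, Z) = 46
C = 46
K/(-1806) - 4439/C = 2742/(-1806) - 4439/46 = 2742*(-1/1806) - 4439*1/46 = -457/301 - 193/2 = -59007/602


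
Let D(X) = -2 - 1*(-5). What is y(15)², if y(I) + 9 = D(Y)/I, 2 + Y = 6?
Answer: 1936/25 ≈ 77.440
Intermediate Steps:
Y = 4 (Y = -2 + 6 = 4)
D(X) = 3 (D(X) = -2 + 5 = 3)
y(I) = -9 + 3/I
y(15)² = (-9 + 3/15)² = (-9 + 3*(1/15))² = (-9 + ⅕)² = (-44/5)² = 1936/25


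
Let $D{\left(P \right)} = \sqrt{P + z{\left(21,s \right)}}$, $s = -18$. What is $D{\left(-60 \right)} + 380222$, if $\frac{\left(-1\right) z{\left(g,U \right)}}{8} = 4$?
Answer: $380222 + 2 i \sqrt{23} \approx 3.8022 \cdot 10^{5} + 9.5917 i$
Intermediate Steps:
$z{\left(g,U \right)} = -32$ ($z{\left(g,U \right)} = \left(-8\right) 4 = -32$)
$D{\left(P \right)} = \sqrt{-32 + P}$ ($D{\left(P \right)} = \sqrt{P - 32} = \sqrt{-32 + P}$)
$D{\left(-60 \right)} + 380222 = \sqrt{-32 - 60} + 380222 = \sqrt{-92} + 380222 = 2 i \sqrt{23} + 380222 = 380222 + 2 i \sqrt{23}$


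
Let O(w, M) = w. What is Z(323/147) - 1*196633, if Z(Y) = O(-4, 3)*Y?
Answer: -28906343/147 ≈ -1.9664e+5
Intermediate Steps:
Z(Y) = -4*Y
Z(323/147) - 1*196633 = -1292/147 - 1*196633 = -1292/147 - 196633 = -28906343/147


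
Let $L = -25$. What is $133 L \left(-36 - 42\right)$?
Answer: $259350$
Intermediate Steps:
$133 L \left(-36 - 42\right) = 133 \left(-25\right) \left(-36 - 42\right) = \left(-3325\right) \left(-78\right) = 259350$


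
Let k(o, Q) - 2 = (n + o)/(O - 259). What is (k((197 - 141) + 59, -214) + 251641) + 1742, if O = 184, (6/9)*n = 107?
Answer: 38007199/150 ≈ 2.5338e+5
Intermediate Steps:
n = 321/2 (n = (3/2)*107 = 321/2 ≈ 160.50)
k(o, Q) = -7/50 - o/75 (k(o, Q) = 2 + (321/2 + o)/(184 - 259) = 2 + (321/2 + o)/(-75) = 2 + (321/2 + o)*(-1/75) = 2 + (-107/50 - o/75) = -7/50 - o/75)
(k((197 - 141) + 59, -214) + 251641) + 1742 = ((-7/50 - ((197 - 141) + 59)/75) + 251641) + 1742 = ((-7/50 - (56 + 59)/75) + 251641) + 1742 = ((-7/50 - 1/75*115) + 251641) + 1742 = ((-7/50 - 23/15) + 251641) + 1742 = (-251/150 + 251641) + 1742 = 37745899/150 + 1742 = 38007199/150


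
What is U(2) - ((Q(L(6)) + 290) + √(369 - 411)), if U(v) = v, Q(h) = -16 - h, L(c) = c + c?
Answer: -260 - I*√42 ≈ -260.0 - 6.4807*I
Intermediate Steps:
L(c) = 2*c
U(2) - ((Q(L(6)) + 290) + √(369 - 411)) = 2 - (((-16 - 2*6) + 290) + √(369 - 411)) = 2 - (((-16 - 1*12) + 290) + √(-42)) = 2 - (((-16 - 12) + 290) + I*√42) = 2 - ((-28 + 290) + I*√42) = 2 - (262 + I*√42) = 2 + (-262 - I*√42) = -260 - I*√42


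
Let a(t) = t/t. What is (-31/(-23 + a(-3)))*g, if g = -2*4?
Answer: -124/11 ≈ -11.273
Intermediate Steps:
g = -8
a(t) = 1
(-31/(-23 + a(-3)))*g = (-31/(-23 + 1))*(-8) = (-31/(-22))*(-8) = -1/22*(-31)*(-8) = (31/22)*(-8) = -124/11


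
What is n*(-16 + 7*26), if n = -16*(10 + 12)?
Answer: -58432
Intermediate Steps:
n = -352 (n = -16*22 = -352)
n*(-16 + 7*26) = -352*(-16 + 7*26) = -352*(-16 + 182) = -352*166 = -58432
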